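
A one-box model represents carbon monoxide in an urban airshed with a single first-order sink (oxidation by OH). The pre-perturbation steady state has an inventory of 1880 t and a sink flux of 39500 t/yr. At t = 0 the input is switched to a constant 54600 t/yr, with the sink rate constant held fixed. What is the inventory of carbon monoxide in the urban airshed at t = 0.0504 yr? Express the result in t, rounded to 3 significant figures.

2350 t

Residence time τ = M₀/F₀ = 0.04759 yr. The eventual steady state is M_∞ = M₀·(F₁/F₀) = 1880 × 54600/39500 = 2598.7 t.
The anomaly ΔM(t) = M(t) − M_∞ decays as ΔM₀·e^(−t/τ) with ΔM₀ = 1880 − 2598.7 = −718.7 t.
At t = 0.0504 yr, e^(−t/τ) = e^(−1.059) = 0.3468, so ΔM = −249.3 t and M = 2598.7 − 249.3 = 2349.4 t.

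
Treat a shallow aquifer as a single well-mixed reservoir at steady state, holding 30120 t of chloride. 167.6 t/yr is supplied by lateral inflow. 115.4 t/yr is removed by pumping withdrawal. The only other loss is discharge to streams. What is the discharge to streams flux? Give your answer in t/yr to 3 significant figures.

52.2 t/yr

At steady state ΣF_in = ΣF_out.
ΣF_in = 167.60 t/yr.
Discharge to streams flux = ΣF_in − (115.4) = 167.60 − 115.4 = 52.20 t/yr.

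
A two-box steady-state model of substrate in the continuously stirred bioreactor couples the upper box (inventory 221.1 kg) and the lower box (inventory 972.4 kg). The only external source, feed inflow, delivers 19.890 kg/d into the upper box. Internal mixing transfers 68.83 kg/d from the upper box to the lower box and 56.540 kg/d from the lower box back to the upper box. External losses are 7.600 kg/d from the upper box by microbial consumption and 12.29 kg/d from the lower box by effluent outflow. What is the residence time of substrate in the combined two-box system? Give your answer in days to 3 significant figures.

60.0 d

Treat the two boxes together as one reservoir: the mixing fluxes between them are internal recycling, so τ = ΣM / Σ(external losses).
M_total = 221.1 + 972.4 = 1193.5 kg.
ΣF_external_out = 7.600 + 12.29 = 19.890 kg/d.
τ = M_total / ΣF_ext = 1193.5 / 19.890 = 60.01 d.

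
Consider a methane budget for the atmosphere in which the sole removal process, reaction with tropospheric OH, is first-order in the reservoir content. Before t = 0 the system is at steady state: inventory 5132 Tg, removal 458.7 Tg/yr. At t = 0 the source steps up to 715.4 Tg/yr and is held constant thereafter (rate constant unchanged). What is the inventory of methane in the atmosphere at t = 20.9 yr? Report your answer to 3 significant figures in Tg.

7560 Tg

Residence time τ = M₀/F₀ = 11.19 yr. The eventual steady state is M_∞ = M₀·(F₁/F₀) = 5132 × 715.4/458.7 = 8004.0 Tg.
The anomaly ΔM(t) = M(t) − M_∞ decays as ΔM₀·e^(−t/τ) with ΔM₀ = 5132 − 8004.0 = −2872 Tg.
At t = 20.9 yr, e^(−t/τ) = e^(−1.868) = 0.1544, so ΔM = −443.5 Tg and M = 8004.0 − 443.5 = 7560.5 Tg.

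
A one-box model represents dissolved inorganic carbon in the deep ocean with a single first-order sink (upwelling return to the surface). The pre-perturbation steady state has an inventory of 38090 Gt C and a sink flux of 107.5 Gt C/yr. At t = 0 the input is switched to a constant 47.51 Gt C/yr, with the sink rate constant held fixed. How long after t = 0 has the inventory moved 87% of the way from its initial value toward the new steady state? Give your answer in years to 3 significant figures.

τ = M₀/F₀ = 38090/107.5 = 354.3 yr.
The remaining gap fraction is e^(−t/τ); 87% covered ⇒ e^(−t/τ) = 0.130.
t = −τ ln(0.130) = 354.3 × 2.040 = 722.9 yr.

723 yr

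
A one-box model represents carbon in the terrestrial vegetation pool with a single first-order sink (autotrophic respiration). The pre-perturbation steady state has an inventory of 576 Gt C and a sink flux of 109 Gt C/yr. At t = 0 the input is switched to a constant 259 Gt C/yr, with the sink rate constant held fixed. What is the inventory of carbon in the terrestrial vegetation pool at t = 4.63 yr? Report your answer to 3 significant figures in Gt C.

1040 Gt C

Residence time τ = M₀/F₀ = 5.284 yr. The eventual steady state is M_∞ = M₀·(F₁/F₀) = 576 × 259/109 = 1368.7 Gt C.
The anomaly ΔM(t) = M(t) − M_∞ decays as ΔM₀·e^(−t/τ) with ΔM₀ = 576 − 1368.7 = −792.7 Gt C.
At t = 4.63 yr, e^(−t/τ) = e^(−0.8762) = 0.4164, so ΔM = −330.0 Gt C and M = 1368.7 − 330.0 = 1038.6 Gt C.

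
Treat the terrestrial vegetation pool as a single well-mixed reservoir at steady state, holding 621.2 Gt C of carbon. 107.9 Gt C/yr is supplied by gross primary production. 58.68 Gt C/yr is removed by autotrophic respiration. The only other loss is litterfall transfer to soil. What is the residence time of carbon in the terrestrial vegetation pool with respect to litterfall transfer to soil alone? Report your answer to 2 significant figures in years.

13 yr

At steady state ΣF_in = ΣF_out.
ΣF_in = 107.90 Gt C/yr.
Litterfall transfer to soil flux = ΣF_in − (58.68) = 107.90 − 58.68 = 49.22 Gt C/yr.
τ = M / F = 621.2 / 49.22 = 12.62 yr.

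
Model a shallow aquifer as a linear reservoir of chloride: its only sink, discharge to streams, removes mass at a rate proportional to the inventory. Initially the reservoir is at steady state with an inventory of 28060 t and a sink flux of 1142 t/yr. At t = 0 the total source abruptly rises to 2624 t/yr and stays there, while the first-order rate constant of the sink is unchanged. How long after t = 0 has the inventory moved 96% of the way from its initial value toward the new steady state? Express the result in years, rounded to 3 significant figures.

79.1 yr

τ = M₀/F₀ = 28060/1142 = 24.57 yr.
The remaining gap fraction is e^(−t/τ); 96% covered ⇒ e^(−t/τ) = 0.0400.
t = −τ ln(0.0400) = 24.57 × 3.219 = 79.09 yr.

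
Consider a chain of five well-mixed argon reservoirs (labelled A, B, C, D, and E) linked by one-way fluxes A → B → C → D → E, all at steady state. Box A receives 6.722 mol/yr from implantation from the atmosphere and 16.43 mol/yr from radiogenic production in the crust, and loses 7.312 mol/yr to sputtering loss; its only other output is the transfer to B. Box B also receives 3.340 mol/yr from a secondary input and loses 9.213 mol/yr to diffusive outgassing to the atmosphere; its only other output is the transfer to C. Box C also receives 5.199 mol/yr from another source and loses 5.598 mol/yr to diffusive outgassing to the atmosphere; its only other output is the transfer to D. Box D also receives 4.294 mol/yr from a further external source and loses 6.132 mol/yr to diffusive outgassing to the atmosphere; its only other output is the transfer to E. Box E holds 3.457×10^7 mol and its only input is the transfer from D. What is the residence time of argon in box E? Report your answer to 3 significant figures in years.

4.47×10^6 yr

Box A: F(A→B) = (6.722 + 16.43) − 7.312 = 15.840 mol/yr.
Box B: F(B→C) = (15.840 + 3.340) − 9.213 = 9.9670 mol/yr.
Box C: F(C→D) = (9.9670 + 5.199) − 5.598 = 9.5680 mol/yr.
Box D: F(D→E) = (9.5680 + 4.294) − 6.132 = 7.7300 mol/yr.
Box E throughput = its input = 7.7300 mol/yr; τ = 3.457×10^7 / 7.7300 = 4.472×10^6 yr.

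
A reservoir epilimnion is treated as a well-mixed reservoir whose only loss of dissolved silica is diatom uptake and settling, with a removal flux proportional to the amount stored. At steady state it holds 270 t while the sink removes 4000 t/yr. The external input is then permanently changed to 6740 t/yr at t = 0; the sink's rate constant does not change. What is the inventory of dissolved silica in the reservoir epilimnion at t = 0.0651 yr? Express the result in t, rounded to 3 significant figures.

384 t

The sink rate constant is k = F₀/M₀ = 4000/270 = 14.81 yr⁻¹.
Solving dM/dt = F₁ − kM with M(0) = M₀ gives M(t) = F₁/k + (M₀ − F₁/k)·e^(−kt).
F₁/k = 6740/14.81 = 454.95 t; kt = 14.81 × 0.0651 = 0.9644, e^(−kt) = 0.3812.
M(0.0651) = 454.95 + (270 − 454.95) × 0.3812 = 454.95 − 70.50 = 384.45 t.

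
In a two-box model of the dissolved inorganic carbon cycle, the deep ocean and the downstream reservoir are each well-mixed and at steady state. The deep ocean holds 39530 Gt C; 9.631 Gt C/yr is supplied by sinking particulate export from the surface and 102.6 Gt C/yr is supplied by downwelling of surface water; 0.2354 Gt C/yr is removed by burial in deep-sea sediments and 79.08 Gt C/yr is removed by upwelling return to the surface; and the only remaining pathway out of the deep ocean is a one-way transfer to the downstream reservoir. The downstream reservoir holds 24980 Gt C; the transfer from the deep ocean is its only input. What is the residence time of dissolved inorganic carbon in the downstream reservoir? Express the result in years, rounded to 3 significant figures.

Balance the deep ocean: ΣF_in = 9.631 + 102.6 = 112.23 Gt C/yr.
Transfer to the downstream reservoir = ΣF_in − (0.2354 + 79.08) = 32.916 Gt C/yr.
At steady state the output of the downstream reservoir equals its input, 32.916 Gt C/yr.
τ = M / F = 24980 / 32.916 = 758.9 yr.

759 yr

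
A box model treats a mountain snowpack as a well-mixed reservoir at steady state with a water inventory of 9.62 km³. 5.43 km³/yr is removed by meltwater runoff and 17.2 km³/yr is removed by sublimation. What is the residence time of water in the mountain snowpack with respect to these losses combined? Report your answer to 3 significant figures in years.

Total removal = 5.430 + 17.20 = 22.630 km³/yr.
τ = M / ΣF_out = 9.62 / 22.630 = 0.4251 yr.

0.425 yr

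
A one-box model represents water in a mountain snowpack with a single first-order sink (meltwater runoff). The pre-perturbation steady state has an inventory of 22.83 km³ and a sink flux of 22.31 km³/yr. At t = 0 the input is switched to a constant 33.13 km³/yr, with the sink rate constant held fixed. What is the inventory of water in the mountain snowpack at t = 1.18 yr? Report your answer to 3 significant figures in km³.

30.4 km³

The sink rate constant is k = F₀/M₀ = 22.31/22.83 = 0.9772 yr⁻¹.
Solving dM/dt = F₁ − kM with M(0) = M₀ gives M(t) = F₁/k + (M₀ − F₁/k)·e^(−kt).
F₁/k = 33.13/0.9772 = 33.902 km³; kt = 0.9772 × 1.18 = 1.153, e^(−kt) = 0.3156.
M(1.18) = 33.902 + (22.83 − 33.902) × 0.3156 = 33.902 − 3.495 = 30.407 km³.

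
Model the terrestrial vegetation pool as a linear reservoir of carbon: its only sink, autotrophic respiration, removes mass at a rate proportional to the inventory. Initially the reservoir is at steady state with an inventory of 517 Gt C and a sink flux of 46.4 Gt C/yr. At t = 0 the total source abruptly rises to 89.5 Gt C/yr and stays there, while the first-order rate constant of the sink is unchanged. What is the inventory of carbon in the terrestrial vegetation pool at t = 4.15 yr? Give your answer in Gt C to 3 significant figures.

666 Gt C

The sink rate constant is k = F₀/M₀ = 46.4/517 = 0.08975 yr⁻¹.
Solving dM/dt = F₁ − kM with M(0) = M₀ gives M(t) = F₁/k + (M₀ − F₁/k)·e^(−kt).
F₁/k = 89.5/0.08975 = 997.23 Gt C; kt = 0.08975 × 4.15 = 0.3725, e^(−kt) = 0.6890.
M(4.15) = 997.23 + (517 − 997.23) × 0.6890 = 997.23 − 330.9 = 666.33 Gt C.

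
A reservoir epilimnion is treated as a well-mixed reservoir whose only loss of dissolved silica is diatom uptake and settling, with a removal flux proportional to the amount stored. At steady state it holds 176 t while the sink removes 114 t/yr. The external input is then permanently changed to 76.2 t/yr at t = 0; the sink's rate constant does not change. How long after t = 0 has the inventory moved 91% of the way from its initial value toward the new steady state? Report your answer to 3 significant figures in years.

τ = M₀/F₀ = 176/114 = 1.544 yr.
The remaining gap fraction is e^(−t/τ); 91% covered ⇒ e^(−t/τ) = 0.0900.
t = −τ ln(0.0900) = 1.544 × 2.408 = 3.718 yr.

3.72 yr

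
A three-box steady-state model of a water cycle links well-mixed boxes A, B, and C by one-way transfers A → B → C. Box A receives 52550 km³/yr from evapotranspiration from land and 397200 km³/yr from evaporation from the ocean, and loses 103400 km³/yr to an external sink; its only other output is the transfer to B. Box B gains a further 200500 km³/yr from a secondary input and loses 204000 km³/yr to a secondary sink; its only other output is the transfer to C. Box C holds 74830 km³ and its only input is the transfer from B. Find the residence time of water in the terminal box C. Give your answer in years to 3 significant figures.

Box A: F(A→B) = (52550 + 397200) − 103400 = 346350 km³/yr.
Box B: F(B→C) = (346350 + 200500) − 204000 = 342850 km³/yr.
Box C throughput = its input = 342850 km³/yr; τ = 74830 / 342850 = 0.2183 yr.

0.218 yr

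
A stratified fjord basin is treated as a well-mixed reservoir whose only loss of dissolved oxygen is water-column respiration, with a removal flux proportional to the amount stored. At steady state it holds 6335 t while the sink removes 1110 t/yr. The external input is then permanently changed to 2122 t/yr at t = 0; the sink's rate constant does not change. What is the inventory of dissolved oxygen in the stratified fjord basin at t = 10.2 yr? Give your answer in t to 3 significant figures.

The sink rate constant is k = F₀/M₀ = 1110/6335 = 0.1752 yr⁻¹.
Solving dM/dt = F₁ − kM with M(0) = M₀ gives M(t) = F₁/k + (M₀ − F₁/k)·e^(−kt).
F₁/k = 2122/0.1752 = 12111 t; kt = 0.1752 × 10.2 = 1.787, e^(−kt) = 0.1674.
M(10.2) = 12111 + (6335 − 12111) × 0.1674 = 12111 − 967.0 = 11144 t.

11100 t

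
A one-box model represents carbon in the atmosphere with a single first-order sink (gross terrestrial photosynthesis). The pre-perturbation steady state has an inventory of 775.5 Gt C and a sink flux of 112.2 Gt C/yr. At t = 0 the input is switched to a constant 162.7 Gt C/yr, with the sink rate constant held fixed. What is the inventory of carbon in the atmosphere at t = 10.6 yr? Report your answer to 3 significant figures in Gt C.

Residence time τ = M₀/F₀ = 6.912 yr. The eventual steady state is M_∞ = M₀·(F₁/F₀) = 775.5 × 162.7/112.2 = 1124.5 Gt C.
The anomaly ΔM(t) = M(t) − M_∞ decays as ΔM₀·e^(−t/τ) with ΔM₀ = 775.5 − 1124.5 = −349.0 Gt C.
At t = 10.6 yr, e^(−t/τ) = e^(−1.534) = 0.2158, so ΔM = −75.31 Gt C and M = 1124.5 − 75.31 = 1049.2 Gt C.

1050 Gt C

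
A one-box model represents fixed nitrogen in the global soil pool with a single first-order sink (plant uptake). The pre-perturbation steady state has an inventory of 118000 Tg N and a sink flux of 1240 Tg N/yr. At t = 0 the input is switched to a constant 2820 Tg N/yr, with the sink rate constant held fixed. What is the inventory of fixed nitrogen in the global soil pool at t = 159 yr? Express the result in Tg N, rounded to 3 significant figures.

240000 Tg N

The sink rate constant is k = F₀/M₀ = 1240/118000 = 0.01051 yr⁻¹.
Solving dM/dt = F₁ − kM with M(0) = M₀ gives M(t) = F₁/k + (M₀ − F₁/k)·e^(−kt).
F₁/k = 2820/0.01051 = 268350 Tg N; kt = 0.01051 × 159 = 1.671, e^(−kt) = 0.1881.
M(159) = 268350 + (118000 − 268350) × 0.1881 = 268350 − 28280 = 240070 Tg N.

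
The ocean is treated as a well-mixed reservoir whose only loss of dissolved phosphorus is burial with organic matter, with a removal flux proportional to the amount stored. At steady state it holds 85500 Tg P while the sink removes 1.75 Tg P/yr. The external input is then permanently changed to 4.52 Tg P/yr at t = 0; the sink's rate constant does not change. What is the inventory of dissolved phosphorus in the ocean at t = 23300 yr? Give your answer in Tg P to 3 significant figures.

Residence time τ = M₀/F₀ = 48860 yr. The eventual steady state is M_∞ = M₀·(F₁/F₀) = 85500 × 4.52/1.75 = 220830 Tg P.
The anomaly ΔM(t) = M(t) − M_∞ decays as ΔM₀·e^(−t/τ) with ΔM₀ = 85500 − 220830 = −135300 Tg P.
At t = 23300 yr, e^(−t/τ) = e^(−0.4769) = 0.6207, so ΔM = −84000 Tg P and M = 220830 − 84000 = 136830 Tg P.

137000 Tg P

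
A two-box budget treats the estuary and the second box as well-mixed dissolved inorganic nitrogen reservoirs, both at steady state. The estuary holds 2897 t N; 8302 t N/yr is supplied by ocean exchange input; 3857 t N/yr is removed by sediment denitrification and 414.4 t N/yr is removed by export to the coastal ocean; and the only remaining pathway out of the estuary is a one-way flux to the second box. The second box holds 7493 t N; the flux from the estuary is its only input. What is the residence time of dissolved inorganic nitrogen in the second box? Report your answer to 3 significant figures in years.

1.86 yr

Balance the estuary: ΣF_in = 8302.0 t N/yr.
Flux to the second box = ΣF_in − (3857 + 414.4) = 4030.6 t N/yr.
At steady state the output of the second box equals its input, 4030.6 t N/yr.
τ = M / F = 7493 / 4030.6 = 1.859 yr.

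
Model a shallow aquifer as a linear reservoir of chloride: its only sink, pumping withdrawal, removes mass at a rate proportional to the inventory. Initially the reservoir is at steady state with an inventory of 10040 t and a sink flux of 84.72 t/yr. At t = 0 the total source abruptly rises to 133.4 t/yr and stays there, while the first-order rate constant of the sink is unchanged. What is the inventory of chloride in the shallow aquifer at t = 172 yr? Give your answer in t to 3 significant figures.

Residence time τ = M₀/F₀ = 118.5 yr. The eventual steady state is M_∞ = M₀·(F₁/F₀) = 10040 × 133.4/84.72 = 15809 t.
The anomaly ΔM(t) = M(t) − M_∞ decays as ΔM₀·e^(−t/τ) with ΔM₀ = 10040 − 15809 = −5769 t.
At t = 172 yr, e^(−t/τ) = e^(−1.451) = 0.2342, so ΔM = −1351 t and M = 15809 − 1351 = 14458 t.

14500 t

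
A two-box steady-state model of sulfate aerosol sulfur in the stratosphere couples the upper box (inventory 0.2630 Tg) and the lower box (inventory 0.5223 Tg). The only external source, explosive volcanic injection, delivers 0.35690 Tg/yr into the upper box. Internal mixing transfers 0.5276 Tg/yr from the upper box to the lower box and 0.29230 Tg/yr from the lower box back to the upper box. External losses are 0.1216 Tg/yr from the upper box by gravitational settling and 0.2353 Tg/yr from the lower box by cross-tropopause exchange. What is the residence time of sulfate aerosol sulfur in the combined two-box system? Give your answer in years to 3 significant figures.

For the system as a whole, the A↔B exchange is internal and contributes nothing to the throughput; only the external sinks remove mass.
M_total = 0.2630 + 0.5223 = 0.78530 Tg.
ΣF_external_out = 0.1216 + 0.2353 = 0.35690 Tg/yr.
τ = M_total / ΣF_ext = 0.78530 / 0.35690 = 2.200 yr.

2.20 yr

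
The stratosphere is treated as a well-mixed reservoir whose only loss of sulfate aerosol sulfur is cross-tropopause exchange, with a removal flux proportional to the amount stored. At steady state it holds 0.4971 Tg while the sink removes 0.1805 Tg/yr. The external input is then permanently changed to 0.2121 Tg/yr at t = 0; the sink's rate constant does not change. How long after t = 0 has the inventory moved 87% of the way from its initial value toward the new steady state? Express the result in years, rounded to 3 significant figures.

5.62 yr

τ = M₀/F₀ = 0.4971/0.1805 = 2.754 yr.
The remaining gap fraction is e^(−t/τ); 87% covered ⇒ e^(−t/τ) = 0.130.
t = −τ ln(0.130) = 2.754 × 2.040 = 5.619 yr.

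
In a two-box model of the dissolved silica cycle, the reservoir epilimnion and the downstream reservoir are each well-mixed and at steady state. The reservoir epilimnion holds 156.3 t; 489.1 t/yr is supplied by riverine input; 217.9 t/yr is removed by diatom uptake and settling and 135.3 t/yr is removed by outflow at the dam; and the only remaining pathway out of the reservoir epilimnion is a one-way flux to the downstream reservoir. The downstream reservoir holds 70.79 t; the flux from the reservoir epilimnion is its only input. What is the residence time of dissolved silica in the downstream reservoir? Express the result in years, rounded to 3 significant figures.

Balance the reservoir epilimnion: ΣF_in = 489.10 t/yr.
Flux to the downstream reservoir = ΣF_in − (217.9 + 135.3) = 135.90 t/yr.
At steady state the output of the downstream reservoir equals its input, 135.90 t/yr.
τ = M / F = 70.79 / 135.90 = 0.5209 yr.

0.521 yr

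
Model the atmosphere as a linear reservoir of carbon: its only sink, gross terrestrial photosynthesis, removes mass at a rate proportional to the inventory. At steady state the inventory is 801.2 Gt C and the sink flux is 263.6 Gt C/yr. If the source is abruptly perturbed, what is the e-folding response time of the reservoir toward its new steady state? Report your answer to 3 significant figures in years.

For a linear reservoir the response time equals the residence time τ = M/F.
τ = 801.2 / 263.6 = 3.039 yr.

3.04 yr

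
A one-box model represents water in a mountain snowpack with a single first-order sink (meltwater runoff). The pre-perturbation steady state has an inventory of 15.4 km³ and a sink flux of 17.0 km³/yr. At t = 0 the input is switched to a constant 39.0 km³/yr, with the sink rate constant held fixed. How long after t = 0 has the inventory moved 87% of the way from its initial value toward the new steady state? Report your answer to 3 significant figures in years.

τ = M₀/F₀ = 15.4/17.0 = 0.9059 yr.
The remaining gap fraction is e^(−t/τ); 87% covered ⇒ e^(−t/τ) = 0.130.
t = −τ ln(0.130) = 0.9059 × 2.040 = 1.848 yr.

1.85 yr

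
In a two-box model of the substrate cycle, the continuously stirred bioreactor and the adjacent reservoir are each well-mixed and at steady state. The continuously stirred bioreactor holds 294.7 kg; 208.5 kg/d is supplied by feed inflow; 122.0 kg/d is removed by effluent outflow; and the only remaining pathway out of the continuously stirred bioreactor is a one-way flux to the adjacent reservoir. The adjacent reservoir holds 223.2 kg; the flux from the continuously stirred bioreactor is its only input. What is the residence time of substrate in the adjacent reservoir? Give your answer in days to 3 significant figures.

2.58 d

Balance the continuously stirred bioreactor: ΣF_in = 208.50 kg/d.
Flux to the adjacent reservoir = ΣF_in − (122.0) = 86.500 kg/d.
At steady state the output of the adjacent reservoir equals its input, 86.500 kg/d.
τ = M / F = 223.2 / 86.500 = 2.580 d.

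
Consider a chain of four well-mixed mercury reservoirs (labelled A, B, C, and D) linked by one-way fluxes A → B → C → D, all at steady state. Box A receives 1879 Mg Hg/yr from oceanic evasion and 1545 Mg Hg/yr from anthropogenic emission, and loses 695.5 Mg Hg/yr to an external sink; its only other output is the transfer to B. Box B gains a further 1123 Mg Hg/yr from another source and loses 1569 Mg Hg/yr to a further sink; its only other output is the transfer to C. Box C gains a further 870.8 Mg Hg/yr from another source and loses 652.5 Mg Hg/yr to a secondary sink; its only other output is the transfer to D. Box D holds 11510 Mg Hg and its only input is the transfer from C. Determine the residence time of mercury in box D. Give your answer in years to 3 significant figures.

4.60 yr

Box A: F(A→B) = (1879 + 1545) − 695.5 = 2728.5 Mg Hg/yr.
Box B: F(B→C) = (2728.5 + 1123) − 1569 = 2282.5 Mg Hg/yr.
Box C: F(C→D) = (2282.5 + 870.8) − 652.5 = 2500.8 Mg Hg/yr.
Box D throughput = its input = 2500.8 Mg Hg/yr; τ = 11510 / 2500.8 = 4.603 yr.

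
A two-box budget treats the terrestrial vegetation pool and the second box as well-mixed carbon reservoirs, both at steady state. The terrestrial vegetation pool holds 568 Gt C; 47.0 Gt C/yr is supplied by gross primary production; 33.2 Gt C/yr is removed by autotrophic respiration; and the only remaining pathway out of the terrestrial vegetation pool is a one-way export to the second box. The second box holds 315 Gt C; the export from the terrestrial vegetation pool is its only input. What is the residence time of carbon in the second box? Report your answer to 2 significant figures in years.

23 yr

Balance the terrestrial vegetation pool: ΣF_in = 47.000 Gt C/yr.
Export to the second box = ΣF_in − (33.2) = 13.800 Gt C/yr.
At steady state the output of the second box equals its input, 13.800 Gt C/yr.
τ = M / F = 315 / 13.800 = 22.83 yr.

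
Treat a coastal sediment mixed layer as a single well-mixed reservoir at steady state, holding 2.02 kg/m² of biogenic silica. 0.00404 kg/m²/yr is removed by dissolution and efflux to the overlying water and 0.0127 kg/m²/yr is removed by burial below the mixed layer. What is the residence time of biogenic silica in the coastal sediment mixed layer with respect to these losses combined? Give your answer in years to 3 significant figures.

Total removal = 0.004040 + 0.01270 = 0.016740 kg/m²/yr.
τ = M / ΣF_out = 2.02 / 0.016740 = 120.7 yr.

121 yr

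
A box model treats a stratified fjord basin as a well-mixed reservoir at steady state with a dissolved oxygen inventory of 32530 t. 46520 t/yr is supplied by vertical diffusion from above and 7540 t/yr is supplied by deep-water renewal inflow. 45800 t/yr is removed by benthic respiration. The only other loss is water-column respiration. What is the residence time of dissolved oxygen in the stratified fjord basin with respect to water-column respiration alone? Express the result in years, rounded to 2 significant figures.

3.9 yr

At steady state ΣF_in = ΣF_out.
ΣF_in = 46520 + 7540 = 54060 t/yr.
Water-column respiration flux = ΣF_in − (45800) = 54060 − 45800 = 8260 t/yr.
τ = M / F = 32530 / 8260 = 3.938 yr.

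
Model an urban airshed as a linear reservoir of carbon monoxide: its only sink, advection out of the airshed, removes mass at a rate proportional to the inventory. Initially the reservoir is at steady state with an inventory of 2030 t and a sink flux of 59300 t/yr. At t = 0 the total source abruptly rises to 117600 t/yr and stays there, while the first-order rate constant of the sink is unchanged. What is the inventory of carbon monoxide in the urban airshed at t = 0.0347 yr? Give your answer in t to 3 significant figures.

The sink rate constant is k = F₀/M₀ = 59300/2030 = 29.21 yr⁻¹.
Solving dM/dt = F₁ − kM with M(0) = M₀ gives M(t) = F₁/k + (M₀ − F₁/k)·e^(−kt).
F₁/k = 117600/29.21 = 4025.8 t; kt = 29.21 × 0.0347 = 1.014, e^(−kt) = 0.3629.
M(0.0347) = 4025.8 + (2030 − 4025.8) × 0.3629 = 4025.8 − 724.2 = 3301.5 t.

3300 t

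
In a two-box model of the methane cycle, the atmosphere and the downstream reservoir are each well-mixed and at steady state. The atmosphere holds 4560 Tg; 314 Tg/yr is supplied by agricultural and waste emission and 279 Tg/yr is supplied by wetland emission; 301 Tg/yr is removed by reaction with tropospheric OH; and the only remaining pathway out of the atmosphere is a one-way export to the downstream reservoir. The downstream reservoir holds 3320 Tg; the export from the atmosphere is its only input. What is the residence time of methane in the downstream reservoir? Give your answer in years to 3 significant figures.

11.4 yr

Balance the atmosphere: ΣF_in = 314 + 279 = 593.00 Tg/yr.
Export to the downstream reservoir = ΣF_in − (301) = 292.00 Tg/yr.
At steady state the output of the downstream reservoir equals its input, 292.00 Tg/yr.
τ = M / F = 3320 / 292.00 = 11.37 yr.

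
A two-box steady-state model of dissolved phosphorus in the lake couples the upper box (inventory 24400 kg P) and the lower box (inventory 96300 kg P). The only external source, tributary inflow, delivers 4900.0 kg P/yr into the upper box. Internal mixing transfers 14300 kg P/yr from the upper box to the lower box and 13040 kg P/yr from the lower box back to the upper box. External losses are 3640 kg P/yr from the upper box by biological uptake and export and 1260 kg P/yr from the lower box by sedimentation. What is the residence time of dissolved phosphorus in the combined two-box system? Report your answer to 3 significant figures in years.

24.6 yr

Residence time in the combined system uses the total inventory and the total *external* removal — internal exchanges between the two boxes cancel.
M_total = 24400 + 96300 = 120700 kg P.
ΣF_external_out = 3640 + 1260 = 4900.0 kg P/yr.
τ = M_total / ΣF_ext = 120700 / 4900.0 = 24.63 yr.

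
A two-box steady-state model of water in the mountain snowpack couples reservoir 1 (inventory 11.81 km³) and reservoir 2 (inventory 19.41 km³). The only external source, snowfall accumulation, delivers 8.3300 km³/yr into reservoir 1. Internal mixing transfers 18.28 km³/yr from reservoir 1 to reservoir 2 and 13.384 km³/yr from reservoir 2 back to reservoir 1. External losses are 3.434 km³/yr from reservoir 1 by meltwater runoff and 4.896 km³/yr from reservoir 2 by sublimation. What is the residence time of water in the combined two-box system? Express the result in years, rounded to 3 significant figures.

3.75 yr

Residence time in the combined system uses the total inventory and the total *external* removal — internal exchanges between the two boxes cancel.
M_total = 11.81 + 19.41 = 31.220 km³.
ΣF_external_out = 3.434 + 4.896 = 8.3300 km³/yr.
τ = M_total / ΣF_ext = 31.220 / 8.3300 = 3.748 yr.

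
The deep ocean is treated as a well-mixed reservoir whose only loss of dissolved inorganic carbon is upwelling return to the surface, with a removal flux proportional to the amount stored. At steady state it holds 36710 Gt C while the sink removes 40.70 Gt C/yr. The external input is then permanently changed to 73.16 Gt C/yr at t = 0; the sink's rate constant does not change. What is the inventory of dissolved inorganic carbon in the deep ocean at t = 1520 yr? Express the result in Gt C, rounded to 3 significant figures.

60600 Gt C

τ = M₀/F₀ = 36710/40.70 = 902.0 yr; rate constant k = 1/τ.
New steady state M_∞ = F₁/k = F₁·τ = 73.16 × 902.0 = 65988 Gt C.
M(t) = M_∞ + (M₀ − M_∞)·e^(−t/τ); t/τ = 1520/902.0 = 1.685, so e^(−t/τ) = 0.1854.
M(t) = 65988 − 29280 × 0.1854 = 60560 Gt C.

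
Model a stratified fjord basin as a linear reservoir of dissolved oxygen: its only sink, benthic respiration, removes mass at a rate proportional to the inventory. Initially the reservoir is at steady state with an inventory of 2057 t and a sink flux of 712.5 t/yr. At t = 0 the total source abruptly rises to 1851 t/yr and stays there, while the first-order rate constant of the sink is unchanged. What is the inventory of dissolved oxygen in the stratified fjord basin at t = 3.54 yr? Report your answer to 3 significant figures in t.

4380 t

The sink rate constant is k = F₀/M₀ = 712.5/2057 = 0.3464 yr⁻¹.
Solving dM/dt = F₁ − kM with M(0) = M₀ gives M(t) = F₁/k + (M₀ − F₁/k)·e^(−kt).
F₁/k = 1851/0.3464 = 5343.9 t; kt = 0.3464 × 3.54 = 1.226, e^(−kt) = 0.2934.
M(3.54) = 5343.9 + (2057 − 5343.9) × 0.2934 = 5343.9 − 964.4 = 4379.5 t.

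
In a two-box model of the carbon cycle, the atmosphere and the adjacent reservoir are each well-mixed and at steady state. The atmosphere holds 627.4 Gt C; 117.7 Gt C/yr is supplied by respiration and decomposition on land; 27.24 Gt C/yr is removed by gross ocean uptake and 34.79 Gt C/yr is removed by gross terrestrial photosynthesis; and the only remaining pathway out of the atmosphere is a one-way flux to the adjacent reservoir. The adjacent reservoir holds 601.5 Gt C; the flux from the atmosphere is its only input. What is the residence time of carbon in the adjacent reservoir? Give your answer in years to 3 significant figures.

Balance the atmosphere: ΣF_in = 117.70 Gt C/yr.
Flux to the adjacent reservoir = ΣF_in − (27.24 + 34.79) = 55.670 Gt C/yr.
At steady state the output of the adjacent reservoir equals its input, 55.670 Gt C/yr.
τ = M / F = 601.5 / 55.670 = 10.80 yr.

10.8 yr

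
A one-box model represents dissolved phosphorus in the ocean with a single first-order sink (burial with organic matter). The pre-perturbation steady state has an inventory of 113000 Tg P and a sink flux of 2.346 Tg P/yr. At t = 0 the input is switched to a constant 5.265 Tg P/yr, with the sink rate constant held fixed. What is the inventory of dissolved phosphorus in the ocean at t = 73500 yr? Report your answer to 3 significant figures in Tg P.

223000 Tg P

The sink rate constant is k = F₀/M₀ = 2.346/113000 = 2.076×10^-5 yr⁻¹.
Solving dM/dt = F₁ − kM with M(0) = M₀ gives M(t) = F₁/k + (M₀ − F₁/k)·e^(−kt).
F₁/k = 5.265/2.076×10^-5 = 253600 Tg P; kt = 2.076×10^-5 × 73500 = 1.526, e^(−kt) = 0.2174.
M(73500) = 253600 + (113000 − 253600) × 0.2174 = 253600 − 30570 = 223030 Tg P.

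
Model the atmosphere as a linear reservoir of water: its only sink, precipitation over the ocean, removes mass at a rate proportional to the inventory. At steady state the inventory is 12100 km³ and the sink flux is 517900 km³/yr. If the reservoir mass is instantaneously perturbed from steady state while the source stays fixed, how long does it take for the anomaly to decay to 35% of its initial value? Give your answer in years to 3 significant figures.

For a linear reservoir the anomaly decays as exp(−t/τ) with τ = M/F = 12100/517900 = 0.02336 yr.
exp(−t/τ) = 0.35 ⇒ t = −τ ln(0.35) = 0.02336 × 1.050 = 0.02453 yr.

0.0245 yr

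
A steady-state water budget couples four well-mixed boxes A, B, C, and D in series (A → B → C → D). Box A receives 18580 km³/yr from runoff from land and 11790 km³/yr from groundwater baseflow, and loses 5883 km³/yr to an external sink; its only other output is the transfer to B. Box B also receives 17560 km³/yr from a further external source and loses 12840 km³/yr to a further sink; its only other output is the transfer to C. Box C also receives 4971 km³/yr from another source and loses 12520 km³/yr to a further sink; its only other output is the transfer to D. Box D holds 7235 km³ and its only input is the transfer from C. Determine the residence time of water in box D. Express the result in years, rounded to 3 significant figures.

0.334 yr

Box A: F(A→B) = (18580 + 11790) − 5883 = 24487 km³/yr.
Box B: F(B→C) = (24487 + 17560) − 12840 = 29207 km³/yr.
Box C: F(C→D) = (29207 + 4971) − 12520 = 21658 km³/yr.
Box D throughput = its input = 21658 km³/yr; τ = 7235 / 21658 = 0.3341 yr.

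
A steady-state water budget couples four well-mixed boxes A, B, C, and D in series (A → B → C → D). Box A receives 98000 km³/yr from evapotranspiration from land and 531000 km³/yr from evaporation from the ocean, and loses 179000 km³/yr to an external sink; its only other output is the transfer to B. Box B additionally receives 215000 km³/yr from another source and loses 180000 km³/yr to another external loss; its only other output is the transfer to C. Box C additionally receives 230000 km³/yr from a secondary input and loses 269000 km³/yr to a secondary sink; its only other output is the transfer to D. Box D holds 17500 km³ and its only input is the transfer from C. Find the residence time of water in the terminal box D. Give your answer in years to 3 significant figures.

0.0392 yr

Box A: F(A→B) = (98000 + 531000) − 179000 = 450000 km³/yr.
Box B: F(B→C) = (450000 + 215000) − 180000 = 485000 km³/yr.
Box C: F(C→D) = (485000 + 230000) − 269000 = 446000 km³/yr.
Box D throughput = its input = 446000 km³/yr; τ = 17500 / 446000 = 0.03924 yr.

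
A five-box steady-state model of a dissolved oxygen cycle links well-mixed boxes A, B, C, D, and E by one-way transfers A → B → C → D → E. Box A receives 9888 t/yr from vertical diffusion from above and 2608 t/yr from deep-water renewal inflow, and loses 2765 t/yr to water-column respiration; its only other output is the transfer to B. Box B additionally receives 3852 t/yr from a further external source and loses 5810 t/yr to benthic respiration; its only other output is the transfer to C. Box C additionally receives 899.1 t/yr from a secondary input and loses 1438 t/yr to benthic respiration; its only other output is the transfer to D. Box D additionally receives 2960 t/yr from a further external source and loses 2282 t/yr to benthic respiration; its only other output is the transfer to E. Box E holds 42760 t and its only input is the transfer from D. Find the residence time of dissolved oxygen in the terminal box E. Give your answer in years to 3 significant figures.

5.40 yr

Box A: F(A→B) = (9888 + 2608) − 2765 = 9731.0 t/yr.
Box B: F(B→C) = (9731.0 + 3852) − 5810 = 7773.0 t/yr.
Box C: F(C→D) = (7773.0 + 899.1) − 1438 = 7234.1 t/yr.
Box D: F(D→E) = (7234.1 + 2960) − 2282 = 7912.1 t/yr.
Box E throughput = its input = 7912.1 t/yr; τ = 42760 / 7912.1 = 5.404 yr.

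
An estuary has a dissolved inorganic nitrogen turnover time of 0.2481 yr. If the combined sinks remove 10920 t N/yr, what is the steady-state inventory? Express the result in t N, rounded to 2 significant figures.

2700 t N

τ = M/F ⇒ M = τ × F = 0.2481 × 10920 = 2709 t N.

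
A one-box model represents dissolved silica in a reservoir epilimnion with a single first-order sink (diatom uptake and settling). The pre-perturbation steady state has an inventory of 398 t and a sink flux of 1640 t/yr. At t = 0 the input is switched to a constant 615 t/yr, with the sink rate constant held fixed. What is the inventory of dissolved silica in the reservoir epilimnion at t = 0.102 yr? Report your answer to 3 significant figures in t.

Residence time τ = M₀/F₀ = 0.2427 yr. The eventual steady state is M_∞ = M₀·(F₁/F₀) = 398 × 615/1640 = 149.25 t.
The anomaly ΔM(t) = M(t) − M_∞ decays as ΔM₀·e^(−t/τ) with ΔM₀ = 398 − 149.25 = 248.8 t.
At t = 0.102 yr, e^(−t/τ) = e^(−0.4203) = 0.6568, so ΔM = 163.4 t and M = 149.25 + 163.4 = 312.64 t.

313 t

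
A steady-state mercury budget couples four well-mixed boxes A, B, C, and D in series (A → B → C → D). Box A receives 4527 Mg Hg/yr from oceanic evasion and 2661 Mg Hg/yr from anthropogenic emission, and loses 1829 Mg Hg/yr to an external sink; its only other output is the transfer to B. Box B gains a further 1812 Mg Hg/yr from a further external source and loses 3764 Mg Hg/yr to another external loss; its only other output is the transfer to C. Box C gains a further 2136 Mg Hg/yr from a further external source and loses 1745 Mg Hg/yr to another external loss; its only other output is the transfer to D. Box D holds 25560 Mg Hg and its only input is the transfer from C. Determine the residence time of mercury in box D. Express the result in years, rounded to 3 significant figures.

6.73 yr

Box A: F(A→B) = (4527 + 2661) − 1829 = 5359.0 Mg Hg/yr.
Box B: F(B→C) = (5359.0 + 1812) − 3764 = 3407.0 Mg Hg/yr.
Box C: F(C→D) = (3407.0 + 2136) − 1745 = 3798.0 Mg Hg/yr.
Box D throughput = its input = 3798.0 Mg Hg/yr; τ = 25560 / 3798.0 = 6.730 yr.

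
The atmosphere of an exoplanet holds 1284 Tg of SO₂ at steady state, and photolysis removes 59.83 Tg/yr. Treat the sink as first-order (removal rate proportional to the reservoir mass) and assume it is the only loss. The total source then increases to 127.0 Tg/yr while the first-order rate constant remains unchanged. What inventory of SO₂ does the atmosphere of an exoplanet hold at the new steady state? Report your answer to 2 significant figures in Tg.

2700 Tg

Rate constant k = F/M = 59.83 / 1284 = 0.04660 yr⁻¹.
At the new steady state, source = k·M_new ⇒ M_new = 127.0 / 0.04660 = 2726 Tg.
(Equivalently M_new = M × F_new/F_old = 1284 × 127.0/59.83.)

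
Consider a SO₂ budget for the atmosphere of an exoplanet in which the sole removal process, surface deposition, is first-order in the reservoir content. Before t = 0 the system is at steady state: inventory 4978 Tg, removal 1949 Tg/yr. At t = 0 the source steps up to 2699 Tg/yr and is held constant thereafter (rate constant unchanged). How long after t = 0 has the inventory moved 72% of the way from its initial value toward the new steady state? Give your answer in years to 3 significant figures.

3.25 yr

τ = M₀/F₀ = 4978/1949 = 2.554 yr.
The remaining gap fraction is e^(−t/τ); 72% covered ⇒ e^(−t/τ) = 0.280.
t = −τ ln(0.280) = 2.554 × 1.273 = 3.251 yr.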